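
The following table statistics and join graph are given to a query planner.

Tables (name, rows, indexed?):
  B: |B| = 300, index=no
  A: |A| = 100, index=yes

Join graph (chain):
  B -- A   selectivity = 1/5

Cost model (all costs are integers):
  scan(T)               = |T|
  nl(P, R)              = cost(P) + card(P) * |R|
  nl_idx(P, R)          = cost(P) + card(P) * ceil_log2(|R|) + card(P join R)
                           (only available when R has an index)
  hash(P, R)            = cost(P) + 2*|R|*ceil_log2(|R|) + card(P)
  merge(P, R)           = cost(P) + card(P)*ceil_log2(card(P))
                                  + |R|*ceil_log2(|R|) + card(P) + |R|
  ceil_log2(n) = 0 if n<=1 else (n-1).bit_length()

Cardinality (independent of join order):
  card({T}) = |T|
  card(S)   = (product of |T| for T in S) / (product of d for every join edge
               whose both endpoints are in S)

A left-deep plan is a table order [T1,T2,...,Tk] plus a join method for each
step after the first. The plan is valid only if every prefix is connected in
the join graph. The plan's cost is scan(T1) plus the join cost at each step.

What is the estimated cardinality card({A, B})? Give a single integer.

6000

Tables in S: A(100), B(300)
Edges inside S: B-A(d=5)
numerator = 100 * 300 = 30000
denominator = 5 = 5
card(S) = 30000 / 5 = 6000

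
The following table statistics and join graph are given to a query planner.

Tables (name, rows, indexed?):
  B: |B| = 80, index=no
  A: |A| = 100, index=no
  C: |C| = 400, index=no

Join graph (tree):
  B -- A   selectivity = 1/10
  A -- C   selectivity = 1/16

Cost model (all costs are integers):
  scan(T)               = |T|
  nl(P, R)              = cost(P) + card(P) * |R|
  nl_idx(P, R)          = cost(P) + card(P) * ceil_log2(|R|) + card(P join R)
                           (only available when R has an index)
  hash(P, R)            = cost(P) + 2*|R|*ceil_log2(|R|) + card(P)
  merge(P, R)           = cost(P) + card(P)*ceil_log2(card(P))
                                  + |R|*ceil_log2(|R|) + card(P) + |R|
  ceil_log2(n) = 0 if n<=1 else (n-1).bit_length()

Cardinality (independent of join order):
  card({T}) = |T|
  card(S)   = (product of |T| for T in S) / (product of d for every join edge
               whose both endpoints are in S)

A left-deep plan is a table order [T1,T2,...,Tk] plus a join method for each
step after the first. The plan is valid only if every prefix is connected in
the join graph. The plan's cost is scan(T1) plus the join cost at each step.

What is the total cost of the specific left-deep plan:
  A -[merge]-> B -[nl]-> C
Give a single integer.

321540

step 1: scan A: cost=100, card=100
step 2: join B via merge
    card(P join B) = 100*80/(10) = 800
    cost = 100 + 100*7 + 80*7 + 100 + 80 = 1540
step 3: join C via nl
    card(P join C) = 800*400/(16) = 20000
    cost = 1540 + 800*400 = 321540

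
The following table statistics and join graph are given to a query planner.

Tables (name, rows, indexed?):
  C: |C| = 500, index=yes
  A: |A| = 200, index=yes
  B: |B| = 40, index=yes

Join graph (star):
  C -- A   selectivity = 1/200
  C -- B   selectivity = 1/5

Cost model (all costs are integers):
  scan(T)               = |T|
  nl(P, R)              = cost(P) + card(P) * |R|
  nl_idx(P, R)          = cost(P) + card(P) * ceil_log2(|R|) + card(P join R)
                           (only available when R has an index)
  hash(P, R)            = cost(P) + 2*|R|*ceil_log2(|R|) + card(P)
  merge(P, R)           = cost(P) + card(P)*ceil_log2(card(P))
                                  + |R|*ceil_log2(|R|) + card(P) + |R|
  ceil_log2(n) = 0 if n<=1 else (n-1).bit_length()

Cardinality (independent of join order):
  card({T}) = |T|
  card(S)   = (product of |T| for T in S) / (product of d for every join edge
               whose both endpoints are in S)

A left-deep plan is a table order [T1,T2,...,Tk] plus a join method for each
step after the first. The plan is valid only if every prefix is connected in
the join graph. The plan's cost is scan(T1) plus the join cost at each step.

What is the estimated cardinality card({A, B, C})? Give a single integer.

Tables in S: A(200), B(40), C(500)
Edges inside S: C-A(d=200), C-B(d=5)
numerator = 200 * 40 * 500 = 4000000
denominator = 200 * 5 = 1000
card(S) = 4000000 / 1000 = 4000

4000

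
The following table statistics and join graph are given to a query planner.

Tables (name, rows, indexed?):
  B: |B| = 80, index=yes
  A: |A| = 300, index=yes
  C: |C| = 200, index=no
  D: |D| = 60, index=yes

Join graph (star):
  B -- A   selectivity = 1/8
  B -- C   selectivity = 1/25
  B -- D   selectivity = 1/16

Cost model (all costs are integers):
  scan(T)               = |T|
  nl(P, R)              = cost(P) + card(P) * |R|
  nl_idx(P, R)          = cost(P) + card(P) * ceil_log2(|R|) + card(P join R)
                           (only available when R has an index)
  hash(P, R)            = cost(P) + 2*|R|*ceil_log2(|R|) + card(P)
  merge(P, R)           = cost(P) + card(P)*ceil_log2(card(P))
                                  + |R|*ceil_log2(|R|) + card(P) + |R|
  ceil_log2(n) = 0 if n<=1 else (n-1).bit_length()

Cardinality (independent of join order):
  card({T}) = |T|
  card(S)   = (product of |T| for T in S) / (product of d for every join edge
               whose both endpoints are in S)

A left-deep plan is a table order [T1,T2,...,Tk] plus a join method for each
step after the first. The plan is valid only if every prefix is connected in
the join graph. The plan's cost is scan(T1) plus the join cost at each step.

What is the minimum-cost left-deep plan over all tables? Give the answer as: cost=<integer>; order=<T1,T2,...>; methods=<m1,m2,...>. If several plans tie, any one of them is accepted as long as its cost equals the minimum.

cost=10680; order=C,B,D,A; methods=hash,hash,hash

Selinger DP (subsets sized 1..n):
  {B}: scan cost=80, card=80
  {A}: scan cost=300, card=300
  {C}: scan cost=200, card=200
  {D}: scan cost=60, card=60
  {AB}: card=3000; try (B,hash)→1720, (A,merge)→3720, (A,nl_idx)→3800, (B,merge)→3940, (B,nl_idx)→5400, (A,hash)→5560 …(+2); best=1720 via (B,hash)
  {BC}: card=640; try (B,hash)→1520, (B,nl_idx)→2240, (C,merge)→2520, (B,merge)→2640, (C,hash)→3360, (C,nl)→16080 …(+1); best=1520 via (B,hash)
  {BD}: card=300; try (B,nl_idx)→780, (D,nl_idx)→860, (D,hash)→880, (B,merge)→1120, (D,merge)→1140, (B,hash)→1240 …(+2); best=780 via (B,nl_idx)
  {ABC}: card=24000; try (A,hash)→7560, (C,hash)→7920, (A,merge)→11560, (A,nl_idx)→31280, (C,merge)→42520, (A,nl)→193520 …(+1); best=7560 via (A,hash)
  {ABD}: card=11250; try (D,hash)→5440, (A,hash)→6480, (A,merge)→6780, (A,nl_idx)→14730, (D,nl_idx)→30970, (D,merge)→41140 …(+2); best=5440 via (D,hash)
  {BCD}: card=2400; try (D,hash)→2880, (C,hash)→4280, (C,merge)→5580, (D,nl_idx)→7760, (D,merge)→8980, (D,nl)→39920 …(+1); best=2880 via (D,hash)
  {ABCD}: card=90000; try (A,hash)→10680, (C,hash)→19890, (D,hash)→32280, (A,merge)→37080, (A,nl_idx)→114480, (C,merge)→175990 …(+5); best=10680 via (A,hash)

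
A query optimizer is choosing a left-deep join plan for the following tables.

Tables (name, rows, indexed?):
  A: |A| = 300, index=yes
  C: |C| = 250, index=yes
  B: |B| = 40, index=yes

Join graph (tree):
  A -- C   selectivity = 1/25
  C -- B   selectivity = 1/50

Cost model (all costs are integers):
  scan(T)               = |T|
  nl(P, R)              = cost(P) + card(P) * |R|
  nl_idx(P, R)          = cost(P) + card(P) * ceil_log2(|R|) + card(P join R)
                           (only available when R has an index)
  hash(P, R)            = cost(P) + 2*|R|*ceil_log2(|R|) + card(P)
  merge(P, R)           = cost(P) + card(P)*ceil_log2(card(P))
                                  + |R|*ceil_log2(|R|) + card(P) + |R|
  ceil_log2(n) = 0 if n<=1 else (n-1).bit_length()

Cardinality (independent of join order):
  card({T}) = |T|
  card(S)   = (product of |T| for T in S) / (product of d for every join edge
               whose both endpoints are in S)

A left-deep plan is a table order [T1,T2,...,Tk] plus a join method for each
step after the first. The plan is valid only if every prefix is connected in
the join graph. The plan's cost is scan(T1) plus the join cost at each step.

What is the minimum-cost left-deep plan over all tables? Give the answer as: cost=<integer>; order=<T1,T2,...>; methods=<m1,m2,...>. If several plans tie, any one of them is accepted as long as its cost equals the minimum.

cost=4760; order=B,C,A; methods=nl_idx,nl_idx

Selinger DP (subsets sized 1..n):
  {A}: scan cost=300, card=300
  {C}: scan cost=250, card=250
  {B}: scan cost=40, card=40
  {AC}: card=3000; try (C,hash)→4600, (A,merge)→5500, (A,nl_idx)→5500, (C,merge)→5550, (C,nl_idx)→5700, (A,hash)→5900 …(+2); best=4600 via (C,hash)
  {BC}: card=200; try (C,nl_idx)→560, (B,hash)→980, (B,nl_idx)→1950, (C,merge)→2570, (B,merge)→2780, (C,hash)→4080 …(+2); best=560 via (C,nl_idx)
  {ABC}: card=2400; try (A,nl_idx)→4760, (A,merge)→5360, (A,hash)→6160, (B,hash)→8080, (B,nl_idx)→25000, (B,merge)→43880 …(+2); best=4760 via (A,nl_idx)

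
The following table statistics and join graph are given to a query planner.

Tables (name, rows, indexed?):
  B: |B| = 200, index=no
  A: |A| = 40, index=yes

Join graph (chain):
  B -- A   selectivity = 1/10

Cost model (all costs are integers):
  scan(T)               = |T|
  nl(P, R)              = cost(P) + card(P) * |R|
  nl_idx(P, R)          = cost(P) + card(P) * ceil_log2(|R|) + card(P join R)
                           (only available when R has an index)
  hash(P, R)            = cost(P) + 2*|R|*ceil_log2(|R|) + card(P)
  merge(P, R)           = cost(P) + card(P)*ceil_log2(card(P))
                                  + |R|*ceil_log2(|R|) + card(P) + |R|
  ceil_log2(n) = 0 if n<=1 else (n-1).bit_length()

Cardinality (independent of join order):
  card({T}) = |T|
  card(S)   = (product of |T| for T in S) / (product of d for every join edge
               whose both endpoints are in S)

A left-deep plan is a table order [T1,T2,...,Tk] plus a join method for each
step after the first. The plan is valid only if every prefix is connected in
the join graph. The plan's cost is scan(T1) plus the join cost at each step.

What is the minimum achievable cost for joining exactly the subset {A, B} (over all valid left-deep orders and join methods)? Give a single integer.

880

Selinger DP over subsets of {A,B}:
  {B}: scan cost=200, card=200
  {A}: scan cost=40, card=40
  {AB}: card=800; try (A,hash)→880, (B,merge)→2120, (A,nl_idx)→2200, (A,merge)→2280, (B,hash)→3280, (B,nl)→8040 …(+1); best=880 via (A,hash)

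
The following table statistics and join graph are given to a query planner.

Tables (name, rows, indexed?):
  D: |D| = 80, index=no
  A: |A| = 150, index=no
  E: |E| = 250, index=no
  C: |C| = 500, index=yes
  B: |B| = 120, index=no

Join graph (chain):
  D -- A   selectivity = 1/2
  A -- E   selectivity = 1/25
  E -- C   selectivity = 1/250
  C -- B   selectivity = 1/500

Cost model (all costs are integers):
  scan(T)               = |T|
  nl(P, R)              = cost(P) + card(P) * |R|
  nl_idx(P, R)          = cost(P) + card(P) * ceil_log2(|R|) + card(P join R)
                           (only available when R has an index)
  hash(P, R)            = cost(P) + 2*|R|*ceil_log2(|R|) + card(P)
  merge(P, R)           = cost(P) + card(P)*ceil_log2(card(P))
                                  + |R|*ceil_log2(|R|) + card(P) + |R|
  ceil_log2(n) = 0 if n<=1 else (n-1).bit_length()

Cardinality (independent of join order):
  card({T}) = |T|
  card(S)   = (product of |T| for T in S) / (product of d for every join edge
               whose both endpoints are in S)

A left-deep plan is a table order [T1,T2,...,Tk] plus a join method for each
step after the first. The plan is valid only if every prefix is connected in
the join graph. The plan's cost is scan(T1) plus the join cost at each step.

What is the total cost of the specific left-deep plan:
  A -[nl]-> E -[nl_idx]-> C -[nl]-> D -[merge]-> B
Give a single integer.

2455110

step 1: scan A: cost=150, card=150
step 2: join E via nl
    card(P join E) = 150*250/(25) = 1500
    cost = 150 + 150*250 = 37650
step 3: join C via nl_idx
    card(P join C) = 1500*500/(250) = 3000
    cost = 37650 + 1500*9 + 3000 = 54150
step 4: join D via nl
    card(P join D) = 3000*80/(2) = 120000
    cost = 54150 + 3000*80 = 294150
step 5: join B via merge
    card(P join B) = 120000*120/(500) = 28800
    cost = 294150 + 120000*17 + 120*7 + 120000 + 120 = 2455110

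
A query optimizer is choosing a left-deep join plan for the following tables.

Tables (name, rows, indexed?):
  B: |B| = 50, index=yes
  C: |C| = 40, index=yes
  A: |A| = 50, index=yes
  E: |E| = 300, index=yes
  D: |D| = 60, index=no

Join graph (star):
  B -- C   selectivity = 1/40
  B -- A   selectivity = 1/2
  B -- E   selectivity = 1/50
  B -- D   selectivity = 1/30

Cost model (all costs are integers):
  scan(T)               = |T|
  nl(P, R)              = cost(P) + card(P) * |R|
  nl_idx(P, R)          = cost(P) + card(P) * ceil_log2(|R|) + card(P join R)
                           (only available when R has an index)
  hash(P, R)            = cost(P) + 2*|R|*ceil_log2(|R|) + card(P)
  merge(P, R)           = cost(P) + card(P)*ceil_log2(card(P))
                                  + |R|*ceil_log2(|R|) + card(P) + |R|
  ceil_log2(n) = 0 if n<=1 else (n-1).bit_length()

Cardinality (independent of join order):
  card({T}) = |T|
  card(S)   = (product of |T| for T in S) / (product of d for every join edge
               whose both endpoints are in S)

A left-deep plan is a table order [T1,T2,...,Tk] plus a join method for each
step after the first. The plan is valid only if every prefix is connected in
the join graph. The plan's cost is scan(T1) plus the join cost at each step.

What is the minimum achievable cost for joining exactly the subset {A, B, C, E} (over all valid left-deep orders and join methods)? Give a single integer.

1980

Selinger DP over subsets of {A,B,C,E}:
  {B}: scan cost=50, card=50
  {C}: scan cost=40, card=40
  {A}: scan cost=50, card=50
  {E}: scan cost=300, card=300
  {BC}: card=50; try (B,nl_idx)→330, (C,nl_idx)→400, (C,hash)→580, (B,merge)→670, (C,merge)→680, (B,hash)→680 …(+2); best=330 via (B,nl_idx)
  {AB}: card=1250; try (B,hash)→700, (A,hash)→700, (B,merge)→750, (A,merge)→750, (B,nl_idx)→1600, (A,nl_idx)→1600 …(+2); best=700 via (B,hash)
  {BE}: card=300; try (E,nl_idx)→800, (B,hash)→1200, (B,nl_idx)→2400, (E,merge)→3400, (B,merge)→3650, (E,hash)→5500 …(+2); best=800 via (E,nl_idx)
  {ABC}: card=1250; try (A,hash)→980, (A,merge)→1030, (A,nl_idx)→1880, (C,hash)→2430, (A,nl)→2830, (C,nl_idx)→9450 …(+2); best=980 via (A,hash)
  {BCE}: card=300; try (E,nl_idx)→1080, (C,hash)→1580, (C,nl_idx)→2900, (E,merge)→3680, (C,merge)→4080, (E,hash)→5780 …(+2); best=1080 via (E,nl_idx)
  {ABE}: card=7500; try (A,hash)→1700, (A,merge)→4150, (E,hash)→7350, (A,nl_idx)→10100, (A,nl)→15800, (E,merge)→18700 …(+2); best=1700 via (A,hash)
  {ABCE}: card=7500; try (A,hash)→1980, (A,merge)→4430, (E,hash)→7630, (C,hash)→9680, (A,nl_idx)→10380, (A,nl)→16080 …(+6); best=1980 via (A,hash)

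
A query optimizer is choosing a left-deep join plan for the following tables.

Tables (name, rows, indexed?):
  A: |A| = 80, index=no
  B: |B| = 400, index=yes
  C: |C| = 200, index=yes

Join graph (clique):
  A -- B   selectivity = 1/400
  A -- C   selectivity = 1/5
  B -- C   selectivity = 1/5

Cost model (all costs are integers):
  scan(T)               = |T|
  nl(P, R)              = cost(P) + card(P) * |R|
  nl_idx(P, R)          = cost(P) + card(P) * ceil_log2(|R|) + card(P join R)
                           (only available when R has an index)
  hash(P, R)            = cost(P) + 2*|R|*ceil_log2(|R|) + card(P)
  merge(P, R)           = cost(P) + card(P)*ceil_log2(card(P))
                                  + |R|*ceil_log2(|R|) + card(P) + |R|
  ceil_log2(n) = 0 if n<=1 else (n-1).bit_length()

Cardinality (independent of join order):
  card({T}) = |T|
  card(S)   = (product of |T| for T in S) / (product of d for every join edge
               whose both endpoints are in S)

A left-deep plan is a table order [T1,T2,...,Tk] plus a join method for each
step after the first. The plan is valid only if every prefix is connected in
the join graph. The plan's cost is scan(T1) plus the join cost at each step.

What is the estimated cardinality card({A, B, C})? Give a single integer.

Tables in S: A(80), B(400), C(200)
Edges inside S: A-B(d=400), A-C(d=5), B-C(d=5)
numerator = 80 * 400 * 200 = 6400000
denominator = 400 * 5 * 5 = 10000
card(S) = 6400000 / 10000 = 640

640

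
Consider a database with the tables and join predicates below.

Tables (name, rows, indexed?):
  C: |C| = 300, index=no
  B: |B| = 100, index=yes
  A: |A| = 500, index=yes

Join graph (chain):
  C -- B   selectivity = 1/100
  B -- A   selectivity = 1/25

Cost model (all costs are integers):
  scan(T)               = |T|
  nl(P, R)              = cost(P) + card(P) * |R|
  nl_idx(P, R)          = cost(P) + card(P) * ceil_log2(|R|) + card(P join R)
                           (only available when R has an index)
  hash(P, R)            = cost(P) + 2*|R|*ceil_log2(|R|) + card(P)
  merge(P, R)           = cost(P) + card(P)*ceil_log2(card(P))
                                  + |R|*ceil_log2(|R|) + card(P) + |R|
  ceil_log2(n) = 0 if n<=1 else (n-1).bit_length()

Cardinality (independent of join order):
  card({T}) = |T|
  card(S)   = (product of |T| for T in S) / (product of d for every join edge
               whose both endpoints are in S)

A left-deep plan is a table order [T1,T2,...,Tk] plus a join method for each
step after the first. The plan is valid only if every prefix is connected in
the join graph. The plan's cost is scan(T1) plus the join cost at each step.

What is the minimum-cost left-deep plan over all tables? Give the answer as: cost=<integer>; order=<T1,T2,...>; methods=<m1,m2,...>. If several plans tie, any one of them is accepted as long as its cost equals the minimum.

cost=9800; order=A,B,C; methods=hash,hash

Selinger DP (subsets sized 1..n):
  {C}: scan cost=300, card=300
  {B}: scan cost=100, card=100
  {A}: scan cost=500, card=500
  {BC}: card=300; try (B,hash)→2000, (B,nl_idx)→2700, (C,merge)→3900, (B,merge)→4100, (C,hash)→5600, (C,nl)→30100 …(+1); best=2000 via (B,hash)
  {AB}: card=2000; try (B,hash)→2400, (A,nl_idx)→3000, (A,merge)→5900, (B,nl_idx)→6000, (B,merge)→6300, (A,hash)→9200 …(+2); best=2400 via (B,hash)
  {ABC}: card=6000; try (C,hash)→9800, (A,merge)→10000, (A,nl_idx)→10700, (A,hash)→11300, (C,merge)→29400, (A,nl)→152000 …(+1); best=9800 via (C,hash)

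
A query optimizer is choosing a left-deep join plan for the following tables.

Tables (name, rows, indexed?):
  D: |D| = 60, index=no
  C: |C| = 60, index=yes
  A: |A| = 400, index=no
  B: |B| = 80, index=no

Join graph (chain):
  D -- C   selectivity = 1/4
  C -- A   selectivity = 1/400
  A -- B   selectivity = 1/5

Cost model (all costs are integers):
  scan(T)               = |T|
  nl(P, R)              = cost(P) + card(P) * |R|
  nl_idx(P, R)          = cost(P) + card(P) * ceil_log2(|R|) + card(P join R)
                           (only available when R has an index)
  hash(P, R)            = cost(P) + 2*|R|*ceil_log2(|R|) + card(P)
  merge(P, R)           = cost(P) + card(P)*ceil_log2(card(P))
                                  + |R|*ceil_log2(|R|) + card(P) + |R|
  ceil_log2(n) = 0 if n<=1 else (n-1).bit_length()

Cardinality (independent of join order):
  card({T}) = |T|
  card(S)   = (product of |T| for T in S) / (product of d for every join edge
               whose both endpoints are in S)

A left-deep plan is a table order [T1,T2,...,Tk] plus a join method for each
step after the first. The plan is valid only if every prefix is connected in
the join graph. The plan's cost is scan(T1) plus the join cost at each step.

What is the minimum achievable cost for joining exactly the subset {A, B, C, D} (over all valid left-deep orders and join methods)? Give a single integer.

Selinger DP over subsets of {A,B,C,D}:
  {D}: scan cost=60, card=60
  {C}: scan cost=60, card=60
  {A}: scan cost=400, card=400
  {B}: scan cost=80, card=80
  {CD}: card=900; try (D,hash)→840, (C,hash)→840, (D,merge)→900, (C,merge)→900, (C,nl_idx)→1320, (D,nl)→3660 …(+1); best=840 via (D,hash)
  {AC}: card=60; try (C,hash)→1520, (C,nl_idx)→2860, (A,merge)→4480, (C,merge)→4820, (A,hash)→7320, (A,nl)→24060 …(+1); best=1520 via (C,hash)
  {AB}: card=6400; try (B,hash)→1920, (A,merge)→4720, (B,merge)→5040, (A,hash)→7360, (A,nl)→32080, (B,nl)→32400; best=1920 via (B,hash)
  {ACD}: card=900; try (D,hash)→2300, (D,merge)→2360, (D,nl)→5120, (A,hash)→8940, (A,merge)→14740, (A,nl)→360840; best=2300 via (D,hash)
  {ABC}: card=960; try (B,merge)→2580, (B,hash)→2700, (B,nl)→6320, (C,hash)→9040, (C,nl_idx)→41280, (C,merge)→91940 …(+1); best=2580 via (B,merge)
  {ABCD}: card=14400; try (D,hash)→4260, (B,hash)→4320, (B,merge)→12840, (D,merge)→13560, (D,nl)→60180, (B,nl)→74300; best=4260 via (D,hash)

4260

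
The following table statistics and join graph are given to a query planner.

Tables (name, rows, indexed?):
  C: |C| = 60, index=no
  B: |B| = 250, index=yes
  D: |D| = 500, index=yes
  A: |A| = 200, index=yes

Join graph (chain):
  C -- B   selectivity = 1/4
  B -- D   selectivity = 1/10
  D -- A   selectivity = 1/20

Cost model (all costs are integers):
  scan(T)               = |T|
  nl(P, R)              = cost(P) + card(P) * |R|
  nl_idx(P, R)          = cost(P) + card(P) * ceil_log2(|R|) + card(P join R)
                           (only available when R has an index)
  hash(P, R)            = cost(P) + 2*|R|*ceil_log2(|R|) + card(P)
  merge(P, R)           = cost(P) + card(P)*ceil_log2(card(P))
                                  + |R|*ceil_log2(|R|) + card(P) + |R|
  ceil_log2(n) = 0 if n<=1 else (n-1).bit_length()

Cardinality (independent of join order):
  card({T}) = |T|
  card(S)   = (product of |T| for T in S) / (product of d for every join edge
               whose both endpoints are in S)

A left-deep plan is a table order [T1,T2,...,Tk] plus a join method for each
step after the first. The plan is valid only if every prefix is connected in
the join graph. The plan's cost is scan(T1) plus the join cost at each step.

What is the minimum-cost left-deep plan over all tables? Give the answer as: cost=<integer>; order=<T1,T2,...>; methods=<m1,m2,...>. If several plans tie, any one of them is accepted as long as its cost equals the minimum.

Selinger DP (subsets sized 1..n):
  {C}: scan cost=60, card=60
  {B}: scan cost=250, card=250
  {D}: scan cost=500, card=500
  {A}: scan cost=200, card=200
  {BC}: card=3750; try (C,hash)→1220, (B,merge)→2730, (C,merge)→2920, (B,hash)→4120, (B,nl_idx)→4290, (B,nl)→15060 …(+1); best=1220 via (C,hash)
  {BD}: card=12500; try (B,hash)→5000, (D,merge)→7500, (B,merge)→7750, (D,hash)→9500, (D,nl_idx)→15000, (B,nl_idx)→17000 …(+2); best=5000 via (B,hash)
  {AD}: card=5000; try (A,hash)→4200, (D,merge)→7000, (D,nl_idx)→7000, (A,merge)→7300, (D,hash)→9400, (A,nl_idx)→9500 …(+2); best=4200 via (A,hash)
  {BCD}: card=187500; try (D,hash)→13970, (C,hash)→18220, (D,merge)→54970, (C,merge)→192920, (D,nl_idx)→222470, (C,nl)→755000 …(+1); best=13970 via (D,hash)
  {ABD}: card=125000; try (B,hash)→13200, (A,hash)→20700, (B,merge)→76450, (B,nl_idx)→169200, (A,merge)→194300, (A,nl_idx)→230000 …(+2); best=13200 via (B,hash)
  {ABCD}: card=1875000; try (C,hash)→138920, (A,hash)→204670, (C,merge)→2263620, (A,nl_idx)→3388970, (A,merge)→3578270, (C,nl)→7513200 …(+1); best=138920 via (C,hash)

cost=138920; order=D,A,B,C; methods=hash,hash,hash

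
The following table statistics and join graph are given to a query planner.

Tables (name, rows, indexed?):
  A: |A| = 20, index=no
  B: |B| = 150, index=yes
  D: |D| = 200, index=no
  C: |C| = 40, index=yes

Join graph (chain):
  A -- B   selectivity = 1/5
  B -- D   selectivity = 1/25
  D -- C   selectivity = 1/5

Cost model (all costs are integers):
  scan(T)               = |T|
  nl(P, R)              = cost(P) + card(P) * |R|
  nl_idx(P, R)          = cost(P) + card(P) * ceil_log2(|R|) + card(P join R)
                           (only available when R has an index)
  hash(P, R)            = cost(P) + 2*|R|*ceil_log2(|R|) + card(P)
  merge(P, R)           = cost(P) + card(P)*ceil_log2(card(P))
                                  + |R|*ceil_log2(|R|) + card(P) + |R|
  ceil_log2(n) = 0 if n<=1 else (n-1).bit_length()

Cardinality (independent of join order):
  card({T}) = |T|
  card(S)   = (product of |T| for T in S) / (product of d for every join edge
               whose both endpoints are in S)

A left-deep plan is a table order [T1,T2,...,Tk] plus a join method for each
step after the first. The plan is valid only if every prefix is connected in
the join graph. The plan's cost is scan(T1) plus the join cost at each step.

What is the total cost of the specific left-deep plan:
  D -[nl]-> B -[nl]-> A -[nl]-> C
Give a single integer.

246200

step 1: scan D: cost=200, card=200
step 2: join B via nl
    card(P join B) = 200*150/(25) = 1200
    cost = 200 + 200*150 = 30200
step 3: join A via nl
    card(P join A) = 1200*20/(5) = 4800
    cost = 30200 + 1200*20 = 54200
step 4: join C via nl
    card(P join C) = 4800*40/(5) = 38400
    cost = 54200 + 4800*40 = 246200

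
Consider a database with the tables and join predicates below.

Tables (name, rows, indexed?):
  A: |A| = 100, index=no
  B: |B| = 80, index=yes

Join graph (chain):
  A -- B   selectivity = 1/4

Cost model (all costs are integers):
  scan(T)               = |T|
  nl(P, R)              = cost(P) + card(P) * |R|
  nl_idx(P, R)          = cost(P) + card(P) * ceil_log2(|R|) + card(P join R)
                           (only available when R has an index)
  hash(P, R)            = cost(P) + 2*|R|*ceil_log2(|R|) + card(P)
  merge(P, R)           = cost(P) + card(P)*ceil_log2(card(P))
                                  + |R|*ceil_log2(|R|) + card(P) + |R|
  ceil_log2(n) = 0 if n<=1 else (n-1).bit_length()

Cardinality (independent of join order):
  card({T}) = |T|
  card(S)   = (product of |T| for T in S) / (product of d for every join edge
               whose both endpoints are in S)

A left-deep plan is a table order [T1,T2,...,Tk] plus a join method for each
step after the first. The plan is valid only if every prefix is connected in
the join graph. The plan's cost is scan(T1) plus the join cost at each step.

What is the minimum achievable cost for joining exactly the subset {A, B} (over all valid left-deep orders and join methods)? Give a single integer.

1320

Selinger DP over subsets of {A,B}:
  {A}: scan cost=100, card=100
  {B}: scan cost=80, card=80
  {AB}: card=2000; try (B,hash)→1320, (A,merge)→1520, (B,merge)→1540, (A,hash)→1560, (B,nl_idx)→2800, (A,nl)→8080 …(+1); best=1320 via (B,hash)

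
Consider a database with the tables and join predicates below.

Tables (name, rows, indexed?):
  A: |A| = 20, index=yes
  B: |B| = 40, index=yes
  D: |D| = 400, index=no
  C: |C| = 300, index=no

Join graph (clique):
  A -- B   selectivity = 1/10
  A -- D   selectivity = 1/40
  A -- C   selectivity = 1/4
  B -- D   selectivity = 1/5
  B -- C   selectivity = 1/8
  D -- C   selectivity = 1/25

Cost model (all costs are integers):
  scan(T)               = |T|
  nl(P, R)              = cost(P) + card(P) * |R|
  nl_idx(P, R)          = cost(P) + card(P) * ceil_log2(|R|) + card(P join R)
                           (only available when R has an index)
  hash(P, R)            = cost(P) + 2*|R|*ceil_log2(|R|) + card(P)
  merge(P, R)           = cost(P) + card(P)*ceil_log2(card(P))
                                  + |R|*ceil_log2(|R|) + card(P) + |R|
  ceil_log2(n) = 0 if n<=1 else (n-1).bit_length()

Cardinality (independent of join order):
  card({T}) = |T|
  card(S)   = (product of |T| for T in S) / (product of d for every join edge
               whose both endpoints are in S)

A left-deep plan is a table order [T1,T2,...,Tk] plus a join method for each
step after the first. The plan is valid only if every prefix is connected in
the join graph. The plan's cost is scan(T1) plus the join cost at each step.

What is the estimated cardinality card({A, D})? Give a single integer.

Tables in S: A(20), D(400)
Edges inside S: A-D(d=40)
numerator = 20 * 400 = 8000
denominator = 40 = 40
card(S) = 8000 / 40 = 200

200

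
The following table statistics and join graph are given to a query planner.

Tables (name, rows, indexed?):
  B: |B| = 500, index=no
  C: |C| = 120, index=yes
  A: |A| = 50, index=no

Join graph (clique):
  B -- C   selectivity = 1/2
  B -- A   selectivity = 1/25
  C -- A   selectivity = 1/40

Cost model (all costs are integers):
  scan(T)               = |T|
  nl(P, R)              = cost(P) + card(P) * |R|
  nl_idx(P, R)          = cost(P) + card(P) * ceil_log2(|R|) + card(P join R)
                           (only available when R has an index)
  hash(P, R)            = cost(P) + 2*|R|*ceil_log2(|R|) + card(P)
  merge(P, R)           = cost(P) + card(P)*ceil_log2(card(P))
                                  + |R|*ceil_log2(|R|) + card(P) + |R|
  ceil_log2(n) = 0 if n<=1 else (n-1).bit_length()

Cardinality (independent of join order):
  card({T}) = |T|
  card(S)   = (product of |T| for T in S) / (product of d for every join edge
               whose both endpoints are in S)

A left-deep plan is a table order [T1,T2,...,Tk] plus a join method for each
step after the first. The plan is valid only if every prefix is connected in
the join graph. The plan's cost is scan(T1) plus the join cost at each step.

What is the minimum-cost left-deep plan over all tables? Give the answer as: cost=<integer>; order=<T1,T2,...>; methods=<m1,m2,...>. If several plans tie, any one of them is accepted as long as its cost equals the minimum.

cost=4280; order=B,A,C; methods=hash,hash

Selinger DP (subsets sized 1..n):
  {B}: scan cost=500, card=500
  {C}: scan cost=120, card=120
  {A}: scan cost=50, card=50
  {BC}: card=30000; try (C,hash)→2680, (B,merge)→6080, (C,merge)→6460, (B,hash)→9240, (C,nl_idx)→34000, (B,nl)→60120 …(+1); best=2680 via (C,hash)
  {AB}: card=1000; try (A,hash)→1600, (B,merge)→5400, (A,merge)→5850, (B,hash)→9100, (B,nl)→25050, (A,nl)→25500; best=1600 via (A,hash)
  {AC}: card=150; try (C,nl_idx)→550, (A,hash)→840, (C,merge)→1360, (A,merge)→1430, (C,hash)→1780, (C,nl)→6050 …(+1); best=550 via (C,nl_idx)
  {ABC}: card=1500; try (C,hash)→4280, (B,merge)→6900, (B,hash)→9700, (C,nl_idx)→10100, (C,merge)→13560, (A,hash)→33280 …(+4); best=4280 via (C,hash)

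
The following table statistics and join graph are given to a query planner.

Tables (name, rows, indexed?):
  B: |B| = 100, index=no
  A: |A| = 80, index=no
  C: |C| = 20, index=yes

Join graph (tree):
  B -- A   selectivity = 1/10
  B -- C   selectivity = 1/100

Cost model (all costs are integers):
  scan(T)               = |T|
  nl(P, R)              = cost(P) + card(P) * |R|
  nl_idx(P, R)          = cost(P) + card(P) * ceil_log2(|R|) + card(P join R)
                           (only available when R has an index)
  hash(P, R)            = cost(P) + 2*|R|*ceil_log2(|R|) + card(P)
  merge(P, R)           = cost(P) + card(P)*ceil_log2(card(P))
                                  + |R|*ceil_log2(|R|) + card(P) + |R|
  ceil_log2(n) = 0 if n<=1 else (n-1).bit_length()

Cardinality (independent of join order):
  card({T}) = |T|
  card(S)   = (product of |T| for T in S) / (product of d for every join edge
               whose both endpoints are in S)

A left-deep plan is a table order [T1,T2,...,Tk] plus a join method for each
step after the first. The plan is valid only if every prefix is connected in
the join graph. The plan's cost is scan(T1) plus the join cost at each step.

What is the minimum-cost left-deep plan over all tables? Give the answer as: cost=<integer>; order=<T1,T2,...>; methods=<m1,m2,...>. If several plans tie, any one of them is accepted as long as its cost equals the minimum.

cost=1160; order=B,C,A; methods=hash,merge

Selinger DP (subsets sized 1..n):
  {B}: scan cost=100, card=100
  {A}: scan cost=80, card=80
  {C}: scan cost=20, card=20
  {AB}: card=800; try (A,hash)→1320, (B,merge)→1520, (A,merge)→1540, (B,hash)→1560, (B,nl)→8080, (A,nl)→8100; best=1320 via (A,hash)
  {BC}: card=20; try (C,hash)→400, (C,nl_idx)→620, (B,merge)→940, (C,merge)→1020, (B,hash)→1440, (B,nl)→2020 …(+1); best=400 via (C,hash)
  {ABC}: card=160; try (A,merge)→1160, (A,hash)→1540, (A,nl)→2000, (C,hash)→2320, (C,nl_idx)→5480, (C,merge)→10240 …(+1); best=1160 via (A,merge)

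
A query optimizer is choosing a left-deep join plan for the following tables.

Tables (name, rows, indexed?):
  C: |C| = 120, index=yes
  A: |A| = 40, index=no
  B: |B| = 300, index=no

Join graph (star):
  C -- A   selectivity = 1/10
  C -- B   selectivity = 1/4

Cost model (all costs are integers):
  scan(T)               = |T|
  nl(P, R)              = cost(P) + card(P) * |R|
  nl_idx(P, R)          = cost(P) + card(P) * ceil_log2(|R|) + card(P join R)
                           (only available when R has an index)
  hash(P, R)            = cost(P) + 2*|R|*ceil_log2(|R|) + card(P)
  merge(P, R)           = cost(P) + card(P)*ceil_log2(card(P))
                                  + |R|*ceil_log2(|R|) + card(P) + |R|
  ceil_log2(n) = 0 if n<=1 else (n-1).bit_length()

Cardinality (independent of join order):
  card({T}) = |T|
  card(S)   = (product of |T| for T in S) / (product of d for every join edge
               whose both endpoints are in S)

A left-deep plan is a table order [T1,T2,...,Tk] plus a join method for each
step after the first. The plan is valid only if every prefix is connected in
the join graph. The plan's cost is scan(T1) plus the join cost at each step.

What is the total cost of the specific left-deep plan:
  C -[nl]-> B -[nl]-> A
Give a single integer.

step 1: scan C: cost=120, card=120
step 2: join B via nl
    card(P join B) = 120*300/(4) = 9000
    cost = 120 + 120*300 = 36120
step 3: join A via nl
    card(P join A) = 9000*40/(10) = 36000
    cost = 36120 + 9000*40 = 396120

396120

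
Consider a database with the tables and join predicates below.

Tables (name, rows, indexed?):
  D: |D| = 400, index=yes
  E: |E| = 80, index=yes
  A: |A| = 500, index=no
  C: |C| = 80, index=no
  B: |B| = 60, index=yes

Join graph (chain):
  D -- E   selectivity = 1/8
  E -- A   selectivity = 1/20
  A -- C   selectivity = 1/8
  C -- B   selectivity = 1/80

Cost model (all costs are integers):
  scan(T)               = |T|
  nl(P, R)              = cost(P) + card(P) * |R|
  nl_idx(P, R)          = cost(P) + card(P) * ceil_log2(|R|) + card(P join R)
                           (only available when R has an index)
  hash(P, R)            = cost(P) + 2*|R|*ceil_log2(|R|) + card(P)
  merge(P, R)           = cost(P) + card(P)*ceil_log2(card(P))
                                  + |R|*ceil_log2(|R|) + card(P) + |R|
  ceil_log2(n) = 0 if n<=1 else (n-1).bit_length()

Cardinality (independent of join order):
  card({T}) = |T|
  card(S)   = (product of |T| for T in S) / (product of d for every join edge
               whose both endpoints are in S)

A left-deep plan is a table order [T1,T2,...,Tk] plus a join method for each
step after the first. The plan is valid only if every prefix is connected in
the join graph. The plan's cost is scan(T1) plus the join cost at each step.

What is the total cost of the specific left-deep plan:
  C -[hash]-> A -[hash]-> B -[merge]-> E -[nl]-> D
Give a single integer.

step 1: scan C: cost=80, card=80
step 2: join A via hash
    card(P join A) = 80*500/(8) = 5000
    cost = 80 + 2*500*9 + 80 = 9160
step 3: join B via hash
    card(P join B) = 5000*60/(80) = 3750
    cost = 9160 + 2*60*6 + 5000 = 14880
step 4: join E via merge
    card(P join E) = 3750*80/(20) = 15000
    cost = 14880 + 3750*12 + 80*7 + 3750 + 80 = 64270
step 5: join D via nl
    card(P join D) = 15000*400/(8) = 750000
    cost = 64270 + 15000*400 = 6064270

6064270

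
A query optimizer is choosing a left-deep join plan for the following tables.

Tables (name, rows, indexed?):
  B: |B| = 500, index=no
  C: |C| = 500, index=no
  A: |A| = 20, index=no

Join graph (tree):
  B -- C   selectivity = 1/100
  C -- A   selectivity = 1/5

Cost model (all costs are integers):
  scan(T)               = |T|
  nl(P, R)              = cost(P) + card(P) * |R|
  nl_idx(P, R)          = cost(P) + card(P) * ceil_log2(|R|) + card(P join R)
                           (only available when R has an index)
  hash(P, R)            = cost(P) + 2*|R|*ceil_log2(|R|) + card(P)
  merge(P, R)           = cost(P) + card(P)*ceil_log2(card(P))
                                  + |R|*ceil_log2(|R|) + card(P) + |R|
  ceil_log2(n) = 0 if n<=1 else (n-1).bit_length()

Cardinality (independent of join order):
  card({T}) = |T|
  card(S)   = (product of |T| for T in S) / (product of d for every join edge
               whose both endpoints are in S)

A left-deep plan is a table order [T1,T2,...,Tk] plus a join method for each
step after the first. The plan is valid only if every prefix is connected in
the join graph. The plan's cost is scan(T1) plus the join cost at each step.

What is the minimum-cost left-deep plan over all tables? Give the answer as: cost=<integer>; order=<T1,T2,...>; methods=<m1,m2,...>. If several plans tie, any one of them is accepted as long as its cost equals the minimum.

cost=12200; order=C,A,B; methods=hash,hash

Selinger DP (subsets sized 1..n):
  {B}: scan cost=500, card=500
  {C}: scan cost=500, card=500
  {A}: scan cost=20, card=20
  {BC}: card=2500; try (C,hash)→10000, (B,hash)→10000, (C,merge)→10500, (B,merge)→10500, (C,nl)→250500, (B,nl)→250500; best=10000 via (C,hash)
  {AC}: card=2000; try (A,hash)→1200, (C,merge)→5140, (A,merge)→5620, (C,hash)→9040, (C,nl)→10020, (A,nl)→10500; best=1200 via (A,hash)
  {ABC}: card=10000; try (B,hash)→12200, (A,hash)→12700, (B,merge)→30200, (A,merge)→42620, (A,nl)→60000, (B,nl)→1001200; best=12200 via (B,hash)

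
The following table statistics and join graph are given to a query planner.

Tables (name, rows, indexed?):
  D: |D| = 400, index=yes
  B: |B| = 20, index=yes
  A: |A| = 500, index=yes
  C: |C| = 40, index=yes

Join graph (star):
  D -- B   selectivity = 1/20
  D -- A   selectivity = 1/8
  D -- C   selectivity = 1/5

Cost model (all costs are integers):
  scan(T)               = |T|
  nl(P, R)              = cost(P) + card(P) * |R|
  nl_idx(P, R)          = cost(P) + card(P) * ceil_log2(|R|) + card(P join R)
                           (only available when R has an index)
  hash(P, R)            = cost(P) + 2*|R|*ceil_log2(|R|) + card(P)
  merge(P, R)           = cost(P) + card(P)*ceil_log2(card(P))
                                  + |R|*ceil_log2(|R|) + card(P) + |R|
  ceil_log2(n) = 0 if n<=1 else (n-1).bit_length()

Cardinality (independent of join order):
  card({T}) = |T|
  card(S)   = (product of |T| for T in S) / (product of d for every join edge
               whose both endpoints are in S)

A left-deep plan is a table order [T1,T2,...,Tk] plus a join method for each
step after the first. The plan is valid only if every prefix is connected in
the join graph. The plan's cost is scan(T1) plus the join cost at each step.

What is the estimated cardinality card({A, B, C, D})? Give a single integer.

Tables in S: A(500), B(20), C(40), D(400)
Edges inside S: D-B(d=20), D-A(d=8), D-C(d=5)
numerator = 500 * 20 * 40 * 400 = 160000000
denominator = 20 * 8 * 5 = 800
card(S) = 160000000 / 800 = 200000

200000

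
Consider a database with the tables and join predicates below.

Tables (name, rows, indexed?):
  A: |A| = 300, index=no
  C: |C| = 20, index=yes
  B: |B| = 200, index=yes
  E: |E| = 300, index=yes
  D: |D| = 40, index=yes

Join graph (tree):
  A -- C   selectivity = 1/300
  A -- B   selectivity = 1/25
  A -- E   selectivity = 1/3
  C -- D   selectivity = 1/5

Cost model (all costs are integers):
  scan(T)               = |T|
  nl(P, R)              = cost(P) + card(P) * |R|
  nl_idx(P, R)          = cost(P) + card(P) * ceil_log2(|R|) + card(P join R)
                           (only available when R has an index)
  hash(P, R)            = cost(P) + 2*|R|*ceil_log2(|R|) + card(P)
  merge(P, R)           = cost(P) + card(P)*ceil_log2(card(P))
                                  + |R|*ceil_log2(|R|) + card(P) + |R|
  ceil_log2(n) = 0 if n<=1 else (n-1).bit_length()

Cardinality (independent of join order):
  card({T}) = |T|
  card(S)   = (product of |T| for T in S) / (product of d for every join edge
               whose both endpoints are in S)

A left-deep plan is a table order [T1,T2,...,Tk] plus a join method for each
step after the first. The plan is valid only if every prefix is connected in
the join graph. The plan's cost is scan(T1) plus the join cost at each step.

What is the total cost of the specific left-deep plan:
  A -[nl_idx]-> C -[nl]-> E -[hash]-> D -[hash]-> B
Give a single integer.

step 1: scan A: cost=300, card=300
step 2: join C via nl_idx
    card(P join C) = 300*20/(300) = 20
    cost = 300 + 300*5 + 20 = 1820
step 3: join E via nl
    card(P join E) = 20*300/(3) = 2000
    cost = 1820 + 20*300 = 7820
step 4: join D via hash
    card(P join D) = 2000*40/(5) = 16000
    cost = 7820 + 2*40*6 + 2000 = 10300
step 5: join B via hash
    card(P join B) = 16000*200/(25) = 128000
    cost = 10300 + 2*200*8 + 16000 = 29500

29500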